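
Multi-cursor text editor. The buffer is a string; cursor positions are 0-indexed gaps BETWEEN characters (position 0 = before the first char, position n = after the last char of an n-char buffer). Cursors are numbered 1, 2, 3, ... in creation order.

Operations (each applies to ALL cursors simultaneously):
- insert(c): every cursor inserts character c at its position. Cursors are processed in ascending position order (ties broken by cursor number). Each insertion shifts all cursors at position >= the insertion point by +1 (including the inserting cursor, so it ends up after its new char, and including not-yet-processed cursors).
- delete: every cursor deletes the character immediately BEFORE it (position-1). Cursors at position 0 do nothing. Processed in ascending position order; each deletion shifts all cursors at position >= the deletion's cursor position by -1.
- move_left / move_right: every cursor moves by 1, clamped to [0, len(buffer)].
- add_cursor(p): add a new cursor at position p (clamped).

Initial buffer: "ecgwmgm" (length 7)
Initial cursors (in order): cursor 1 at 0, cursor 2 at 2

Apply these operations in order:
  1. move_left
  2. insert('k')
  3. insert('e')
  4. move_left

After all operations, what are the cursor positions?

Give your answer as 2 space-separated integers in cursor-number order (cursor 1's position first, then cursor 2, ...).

After op 1 (move_left): buffer="ecgwmgm" (len 7), cursors c1@0 c2@1, authorship .......
After op 2 (insert('k')): buffer="kekcgwmgm" (len 9), cursors c1@1 c2@3, authorship 1.2......
After op 3 (insert('e')): buffer="keekecgwmgm" (len 11), cursors c1@2 c2@5, authorship 11.22......
After op 4 (move_left): buffer="keekecgwmgm" (len 11), cursors c1@1 c2@4, authorship 11.22......

Answer: 1 4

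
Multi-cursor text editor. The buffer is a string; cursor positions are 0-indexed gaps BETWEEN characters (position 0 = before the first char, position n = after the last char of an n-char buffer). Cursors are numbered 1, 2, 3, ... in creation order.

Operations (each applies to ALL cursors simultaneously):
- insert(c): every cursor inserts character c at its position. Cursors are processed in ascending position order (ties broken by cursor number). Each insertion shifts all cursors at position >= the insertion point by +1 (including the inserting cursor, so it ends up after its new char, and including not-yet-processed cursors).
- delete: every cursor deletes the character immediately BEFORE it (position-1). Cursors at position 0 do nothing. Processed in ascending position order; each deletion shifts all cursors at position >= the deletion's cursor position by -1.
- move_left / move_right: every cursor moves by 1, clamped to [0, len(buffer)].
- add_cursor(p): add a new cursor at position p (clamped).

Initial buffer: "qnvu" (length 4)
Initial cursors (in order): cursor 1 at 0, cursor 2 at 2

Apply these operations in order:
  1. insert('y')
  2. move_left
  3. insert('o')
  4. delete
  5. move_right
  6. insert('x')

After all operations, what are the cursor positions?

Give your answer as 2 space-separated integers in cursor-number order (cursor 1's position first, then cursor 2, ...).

Answer: 2 6

Derivation:
After op 1 (insert('y')): buffer="yqnyvu" (len 6), cursors c1@1 c2@4, authorship 1..2..
After op 2 (move_left): buffer="yqnyvu" (len 6), cursors c1@0 c2@3, authorship 1..2..
After op 3 (insert('o')): buffer="oyqnoyvu" (len 8), cursors c1@1 c2@5, authorship 11..22..
After op 4 (delete): buffer="yqnyvu" (len 6), cursors c1@0 c2@3, authorship 1..2..
After op 5 (move_right): buffer="yqnyvu" (len 6), cursors c1@1 c2@4, authorship 1..2..
After op 6 (insert('x')): buffer="yxqnyxvu" (len 8), cursors c1@2 c2@6, authorship 11..22..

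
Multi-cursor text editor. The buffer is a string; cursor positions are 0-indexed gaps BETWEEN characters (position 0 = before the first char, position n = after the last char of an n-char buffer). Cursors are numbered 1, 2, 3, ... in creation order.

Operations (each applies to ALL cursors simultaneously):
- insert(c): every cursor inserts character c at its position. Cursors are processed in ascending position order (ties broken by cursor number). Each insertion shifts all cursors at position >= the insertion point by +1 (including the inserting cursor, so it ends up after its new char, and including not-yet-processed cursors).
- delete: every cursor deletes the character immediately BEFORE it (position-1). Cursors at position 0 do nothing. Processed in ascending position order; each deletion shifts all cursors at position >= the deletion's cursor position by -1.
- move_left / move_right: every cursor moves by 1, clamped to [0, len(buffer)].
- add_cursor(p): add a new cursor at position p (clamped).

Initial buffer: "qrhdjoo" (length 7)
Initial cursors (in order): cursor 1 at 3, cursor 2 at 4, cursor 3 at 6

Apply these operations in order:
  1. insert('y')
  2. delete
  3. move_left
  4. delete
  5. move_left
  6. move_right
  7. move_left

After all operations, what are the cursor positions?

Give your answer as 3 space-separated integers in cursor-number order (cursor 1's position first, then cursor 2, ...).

After op 1 (insert('y')): buffer="qrhydyjoyo" (len 10), cursors c1@4 c2@6 c3@9, authorship ...1.2..3.
After op 2 (delete): buffer="qrhdjoo" (len 7), cursors c1@3 c2@4 c3@6, authorship .......
After op 3 (move_left): buffer="qrhdjoo" (len 7), cursors c1@2 c2@3 c3@5, authorship .......
After op 4 (delete): buffer="qdoo" (len 4), cursors c1@1 c2@1 c3@2, authorship ....
After op 5 (move_left): buffer="qdoo" (len 4), cursors c1@0 c2@0 c3@1, authorship ....
After op 6 (move_right): buffer="qdoo" (len 4), cursors c1@1 c2@1 c3@2, authorship ....
After op 7 (move_left): buffer="qdoo" (len 4), cursors c1@0 c2@0 c3@1, authorship ....

Answer: 0 0 1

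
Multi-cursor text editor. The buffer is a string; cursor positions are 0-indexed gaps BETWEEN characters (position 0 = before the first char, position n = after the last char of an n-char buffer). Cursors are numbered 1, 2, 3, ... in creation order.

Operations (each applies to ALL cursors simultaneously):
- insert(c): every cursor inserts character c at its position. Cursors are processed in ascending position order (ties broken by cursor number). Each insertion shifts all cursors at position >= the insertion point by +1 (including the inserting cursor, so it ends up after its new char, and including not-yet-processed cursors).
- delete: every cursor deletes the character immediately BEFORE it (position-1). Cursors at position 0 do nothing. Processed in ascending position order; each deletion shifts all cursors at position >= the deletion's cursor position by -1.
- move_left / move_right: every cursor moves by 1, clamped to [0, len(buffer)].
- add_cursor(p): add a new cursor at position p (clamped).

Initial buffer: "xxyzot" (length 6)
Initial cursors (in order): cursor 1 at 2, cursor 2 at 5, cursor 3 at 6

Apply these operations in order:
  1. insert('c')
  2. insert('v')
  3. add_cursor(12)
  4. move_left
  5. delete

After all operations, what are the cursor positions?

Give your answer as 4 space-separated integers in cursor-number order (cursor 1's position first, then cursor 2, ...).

Answer: 2 6 7 7

Derivation:
After op 1 (insert('c')): buffer="xxcyzoctc" (len 9), cursors c1@3 c2@7 c3@9, authorship ..1...2.3
After op 2 (insert('v')): buffer="xxcvyzocvtcv" (len 12), cursors c1@4 c2@9 c3@12, authorship ..11...22.33
After op 3 (add_cursor(12)): buffer="xxcvyzocvtcv" (len 12), cursors c1@4 c2@9 c3@12 c4@12, authorship ..11...22.33
After op 4 (move_left): buffer="xxcvyzocvtcv" (len 12), cursors c1@3 c2@8 c3@11 c4@11, authorship ..11...22.33
After op 5 (delete): buffer="xxvyzovv" (len 8), cursors c1@2 c2@6 c3@7 c4@7, authorship ..1...23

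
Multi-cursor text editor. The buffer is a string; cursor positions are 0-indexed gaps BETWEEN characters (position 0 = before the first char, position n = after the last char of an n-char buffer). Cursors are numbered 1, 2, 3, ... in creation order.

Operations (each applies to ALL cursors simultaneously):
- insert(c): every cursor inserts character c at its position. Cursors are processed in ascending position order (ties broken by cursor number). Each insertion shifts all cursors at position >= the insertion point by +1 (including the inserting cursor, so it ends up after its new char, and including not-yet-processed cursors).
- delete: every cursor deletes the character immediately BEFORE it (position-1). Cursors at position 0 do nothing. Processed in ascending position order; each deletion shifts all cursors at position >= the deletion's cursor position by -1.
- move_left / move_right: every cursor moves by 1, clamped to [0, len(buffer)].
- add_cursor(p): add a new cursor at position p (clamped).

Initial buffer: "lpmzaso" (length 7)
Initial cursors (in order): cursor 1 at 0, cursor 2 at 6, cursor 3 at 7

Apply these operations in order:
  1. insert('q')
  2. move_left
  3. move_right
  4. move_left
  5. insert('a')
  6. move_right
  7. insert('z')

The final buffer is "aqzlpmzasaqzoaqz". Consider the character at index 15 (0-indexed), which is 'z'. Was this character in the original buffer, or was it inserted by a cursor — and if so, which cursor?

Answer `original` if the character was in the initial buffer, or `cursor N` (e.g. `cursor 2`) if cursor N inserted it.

Answer: cursor 3

Derivation:
After op 1 (insert('q')): buffer="qlpmzasqoq" (len 10), cursors c1@1 c2@8 c3@10, authorship 1......2.3
After op 2 (move_left): buffer="qlpmzasqoq" (len 10), cursors c1@0 c2@7 c3@9, authorship 1......2.3
After op 3 (move_right): buffer="qlpmzasqoq" (len 10), cursors c1@1 c2@8 c3@10, authorship 1......2.3
After op 4 (move_left): buffer="qlpmzasqoq" (len 10), cursors c1@0 c2@7 c3@9, authorship 1......2.3
After op 5 (insert('a')): buffer="aqlpmzasaqoaq" (len 13), cursors c1@1 c2@9 c3@12, authorship 11......22.33
After op 6 (move_right): buffer="aqlpmzasaqoaq" (len 13), cursors c1@2 c2@10 c3@13, authorship 11......22.33
After op 7 (insert('z')): buffer="aqzlpmzasaqzoaqz" (len 16), cursors c1@3 c2@12 c3@16, authorship 111......222.333
Authorship (.=original, N=cursor N): 1 1 1 . . . . . . 2 2 2 . 3 3 3
Index 15: author = 3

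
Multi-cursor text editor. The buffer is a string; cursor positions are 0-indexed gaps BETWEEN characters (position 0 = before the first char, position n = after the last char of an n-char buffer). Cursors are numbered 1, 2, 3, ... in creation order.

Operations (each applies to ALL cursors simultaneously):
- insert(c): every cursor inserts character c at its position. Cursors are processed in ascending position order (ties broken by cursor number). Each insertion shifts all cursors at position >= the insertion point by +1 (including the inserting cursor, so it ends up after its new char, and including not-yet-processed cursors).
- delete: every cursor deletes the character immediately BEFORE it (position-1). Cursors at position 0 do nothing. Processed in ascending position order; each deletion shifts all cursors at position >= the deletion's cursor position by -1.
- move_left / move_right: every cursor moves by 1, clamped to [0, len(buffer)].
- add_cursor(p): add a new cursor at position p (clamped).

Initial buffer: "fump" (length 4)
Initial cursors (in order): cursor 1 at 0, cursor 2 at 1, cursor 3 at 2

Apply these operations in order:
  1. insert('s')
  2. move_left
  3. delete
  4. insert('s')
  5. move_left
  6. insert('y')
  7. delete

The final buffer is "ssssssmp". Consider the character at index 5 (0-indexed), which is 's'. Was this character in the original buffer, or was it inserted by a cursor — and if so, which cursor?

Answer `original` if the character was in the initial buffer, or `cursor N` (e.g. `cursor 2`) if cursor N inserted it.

After op 1 (insert('s')): buffer="sfsusmp" (len 7), cursors c1@1 c2@3 c3@5, authorship 1.2.3..
After op 2 (move_left): buffer="sfsusmp" (len 7), cursors c1@0 c2@2 c3@4, authorship 1.2.3..
After op 3 (delete): buffer="sssmp" (len 5), cursors c1@0 c2@1 c3@2, authorship 123..
After op 4 (insert('s')): buffer="ssssssmp" (len 8), cursors c1@1 c2@3 c3@5, authorship 112233..
After op 5 (move_left): buffer="ssssssmp" (len 8), cursors c1@0 c2@2 c3@4, authorship 112233..
After op 6 (insert('y')): buffer="yssyssyssmp" (len 11), cursors c1@1 c2@4 c3@7, authorship 111222333..
After op 7 (delete): buffer="ssssssmp" (len 8), cursors c1@0 c2@2 c3@4, authorship 112233..
Authorship (.=original, N=cursor N): 1 1 2 2 3 3 . .
Index 5: author = 3

Answer: cursor 3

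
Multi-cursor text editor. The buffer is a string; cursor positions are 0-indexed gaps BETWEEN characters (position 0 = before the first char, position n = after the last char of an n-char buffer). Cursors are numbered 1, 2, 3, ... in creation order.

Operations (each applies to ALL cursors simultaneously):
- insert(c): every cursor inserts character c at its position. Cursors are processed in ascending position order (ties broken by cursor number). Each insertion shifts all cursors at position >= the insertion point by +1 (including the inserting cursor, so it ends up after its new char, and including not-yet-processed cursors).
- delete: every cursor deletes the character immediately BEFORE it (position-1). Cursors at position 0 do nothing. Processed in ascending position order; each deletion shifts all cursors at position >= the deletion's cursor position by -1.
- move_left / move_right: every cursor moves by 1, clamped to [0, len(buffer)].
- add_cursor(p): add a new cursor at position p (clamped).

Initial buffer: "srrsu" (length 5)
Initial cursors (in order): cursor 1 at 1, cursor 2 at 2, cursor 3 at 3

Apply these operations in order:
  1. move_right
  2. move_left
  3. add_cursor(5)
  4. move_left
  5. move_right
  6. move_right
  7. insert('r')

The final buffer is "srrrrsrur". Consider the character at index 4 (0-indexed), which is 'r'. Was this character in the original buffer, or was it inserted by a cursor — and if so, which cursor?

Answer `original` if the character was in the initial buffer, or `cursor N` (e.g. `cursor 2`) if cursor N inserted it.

Answer: cursor 2

Derivation:
After op 1 (move_right): buffer="srrsu" (len 5), cursors c1@2 c2@3 c3@4, authorship .....
After op 2 (move_left): buffer="srrsu" (len 5), cursors c1@1 c2@2 c3@3, authorship .....
After op 3 (add_cursor(5)): buffer="srrsu" (len 5), cursors c1@1 c2@2 c3@3 c4@5, authorship .....
After op 4 (move_left): buffer="srrsu" (len 5), cursors c1@0 c2@1 c3@2 c4@4, authorship .....
After op 5 (move_right): buffer="srrsu" (len 5), cursors c1@1 c2@2 c3@3 c4@5, authorship .....
After op 6 (move_right): buffer="srrsu" (len 5), cursors c1@2 c2@3 c3@4 c4@5, authorship .....
After op 7 (insert('r')): buffer="srrrrsrur" (len 9), cursors c1@3 c2@5 c3@7 c4@9, authorship ..1.2.3.4
Authorship (.=original, N=cursor N): . . 1 . 2 . 3 . 4
Index 4: author = 2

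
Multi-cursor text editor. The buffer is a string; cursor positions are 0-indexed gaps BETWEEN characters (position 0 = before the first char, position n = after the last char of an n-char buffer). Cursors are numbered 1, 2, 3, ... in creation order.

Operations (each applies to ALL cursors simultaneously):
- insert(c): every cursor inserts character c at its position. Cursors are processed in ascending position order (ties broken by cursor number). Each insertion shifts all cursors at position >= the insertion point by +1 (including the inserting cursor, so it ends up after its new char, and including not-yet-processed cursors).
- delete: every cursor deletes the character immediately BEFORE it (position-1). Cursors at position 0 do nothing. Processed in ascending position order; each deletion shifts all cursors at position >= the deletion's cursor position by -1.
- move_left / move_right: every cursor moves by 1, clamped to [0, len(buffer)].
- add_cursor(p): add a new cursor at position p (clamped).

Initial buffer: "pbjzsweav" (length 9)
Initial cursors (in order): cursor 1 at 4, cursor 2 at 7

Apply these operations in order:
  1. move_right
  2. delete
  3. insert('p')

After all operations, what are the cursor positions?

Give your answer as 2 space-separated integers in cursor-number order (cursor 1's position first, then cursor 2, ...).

Answer: 5 8

Derivation:
After op 1 (move_right): buffer="pbjzsweav" (len 9), cursors c1@5 c2@8, authorship .........
After op 2 (delete): buffer="pbjzwev" (len 7), cursors c1@4 c2@6, authorship .......
After op 3 (insert('p')): buffer="pbjzpwepv" (len 9), cursors c1@5 c2@8, authorship ....1..2.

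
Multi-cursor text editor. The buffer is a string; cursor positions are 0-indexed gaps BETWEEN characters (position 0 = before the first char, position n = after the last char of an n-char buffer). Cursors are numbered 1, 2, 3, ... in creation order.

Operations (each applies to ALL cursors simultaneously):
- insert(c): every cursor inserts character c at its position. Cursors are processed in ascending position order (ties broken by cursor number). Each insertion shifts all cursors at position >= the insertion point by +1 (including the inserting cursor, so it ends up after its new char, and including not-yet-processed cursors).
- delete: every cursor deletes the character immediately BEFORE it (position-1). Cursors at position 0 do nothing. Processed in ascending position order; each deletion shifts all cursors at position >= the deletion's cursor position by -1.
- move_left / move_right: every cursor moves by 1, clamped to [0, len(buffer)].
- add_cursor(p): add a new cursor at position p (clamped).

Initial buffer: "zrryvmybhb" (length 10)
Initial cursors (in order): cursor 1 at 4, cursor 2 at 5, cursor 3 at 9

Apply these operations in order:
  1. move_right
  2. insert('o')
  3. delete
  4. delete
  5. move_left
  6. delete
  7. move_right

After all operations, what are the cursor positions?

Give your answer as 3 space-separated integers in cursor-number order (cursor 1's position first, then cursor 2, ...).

Answer: 2 2 4

Derivation:
After op 1 (move_right): buffer="zrryvmybhb" (len 10), cursors c1@5 c2@6 c3@10, authorship ..........
After op 2 (insert('o')): buffer="zrryvomoybhbo" (len 13), cursors c1@6 c2@8 c3@13, authorship .....1.2....3
After op 3 (delete): buffer="zrryvmybhb" (len 10), cursors c1@5 c2@6 c3@10, authorship ..........
After op 4 (delete): buffer="zrryybh" (len 7), cursors c1@4 c2@4 c3@7, authorship .......
After op 5 (move_left): buffer="zrryybh" (len 7), cursors c1@3 c2@3 c3@6, authorship .......
After op 6 (delete): buffer="zyyh" (len 4), cursors c1@1 c2@1 c3@3, authorship ....
After op 7 (move_right): buffer="zyyh" (len 4), cursors c1@2 c2@2 c3@4, authorship ....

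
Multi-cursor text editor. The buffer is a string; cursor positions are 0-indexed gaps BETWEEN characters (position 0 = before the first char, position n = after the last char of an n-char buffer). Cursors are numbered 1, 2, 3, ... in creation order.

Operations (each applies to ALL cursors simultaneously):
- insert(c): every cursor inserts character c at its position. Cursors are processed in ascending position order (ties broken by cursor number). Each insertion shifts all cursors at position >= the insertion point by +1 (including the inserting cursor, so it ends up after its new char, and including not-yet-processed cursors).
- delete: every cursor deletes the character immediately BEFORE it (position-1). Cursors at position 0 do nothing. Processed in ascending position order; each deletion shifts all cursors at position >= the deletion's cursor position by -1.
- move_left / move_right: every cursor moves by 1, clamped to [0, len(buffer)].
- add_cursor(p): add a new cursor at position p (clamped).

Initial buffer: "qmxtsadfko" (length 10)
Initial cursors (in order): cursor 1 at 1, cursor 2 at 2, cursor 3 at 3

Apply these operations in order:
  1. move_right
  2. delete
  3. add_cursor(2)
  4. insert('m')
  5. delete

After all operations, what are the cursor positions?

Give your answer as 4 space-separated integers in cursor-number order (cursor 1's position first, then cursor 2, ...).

Answer: 1 1 1 2

Derivation:
After op 1 (move_right): buffer="qmxtsadfko" (len 10), cursors c1@2 c2@3 c3@4, authorship ..........
After op 2 (delete): buffer="qsadfko" (len 7), cursors c1@1 c2@1 c3@1, authorship .......
After op 3 (add_cursor(2)): buffer="qsadfko" (len 7), cursors c1@1 c2@1 c3@1 c4@2, authorship .......
After op 4 (insert('m')): buffer="qmmmsmadfko" (len 11), cursors c1@4 c2@4 c3@4 c4@6, authorship .123.4.....
After op 5 (delete): buffer="qsadfko" (len 7), cursors c1@1 c2@1 c3@1 c4@2, authorship .......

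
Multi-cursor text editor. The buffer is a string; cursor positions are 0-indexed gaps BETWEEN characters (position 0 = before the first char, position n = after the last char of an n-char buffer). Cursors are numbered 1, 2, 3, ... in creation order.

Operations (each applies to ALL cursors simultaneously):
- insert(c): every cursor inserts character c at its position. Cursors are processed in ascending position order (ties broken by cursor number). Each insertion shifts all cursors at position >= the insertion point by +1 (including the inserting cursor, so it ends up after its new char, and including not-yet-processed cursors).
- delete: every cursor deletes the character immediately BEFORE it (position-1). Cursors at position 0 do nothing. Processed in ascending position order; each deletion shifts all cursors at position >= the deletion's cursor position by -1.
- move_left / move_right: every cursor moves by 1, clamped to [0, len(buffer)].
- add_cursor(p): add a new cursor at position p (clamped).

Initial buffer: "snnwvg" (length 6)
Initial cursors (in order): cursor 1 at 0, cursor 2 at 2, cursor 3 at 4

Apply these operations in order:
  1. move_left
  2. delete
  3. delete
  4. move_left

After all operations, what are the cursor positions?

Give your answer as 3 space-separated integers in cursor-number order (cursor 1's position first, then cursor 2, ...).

Answer: 0 0 0

Derivation:
After op 1 (move_left): buffer="snnwvg" (len 6), cursors c1@0 c2@1 c3@3, authorship ......
After op 2 (delete): buffer="nwvg" (len 4), cursors c1@0 c2@0 c3@1, authorship ....
After op 3 (delete): buffer="wvg" (len 3), cursors c1@0 c2@0 c3@0, authorship ...
After op 4 (move_left): buffer="wvg" (len 3), cursors c1@0 c2@0 c3@0, authorship ...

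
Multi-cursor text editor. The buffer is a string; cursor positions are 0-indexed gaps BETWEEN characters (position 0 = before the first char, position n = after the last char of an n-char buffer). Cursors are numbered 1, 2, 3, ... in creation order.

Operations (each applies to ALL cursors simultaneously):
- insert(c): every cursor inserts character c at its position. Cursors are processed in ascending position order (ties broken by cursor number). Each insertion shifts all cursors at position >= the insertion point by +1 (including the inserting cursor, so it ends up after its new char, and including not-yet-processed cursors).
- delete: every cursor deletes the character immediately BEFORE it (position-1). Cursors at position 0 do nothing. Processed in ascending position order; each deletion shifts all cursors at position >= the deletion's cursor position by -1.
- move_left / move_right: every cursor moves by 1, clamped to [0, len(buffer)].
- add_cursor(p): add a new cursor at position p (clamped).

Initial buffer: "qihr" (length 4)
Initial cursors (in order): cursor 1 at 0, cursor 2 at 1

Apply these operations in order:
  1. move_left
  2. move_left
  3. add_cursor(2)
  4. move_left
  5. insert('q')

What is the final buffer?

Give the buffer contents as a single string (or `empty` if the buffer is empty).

After op 1 (move_left): buffer="qihr" (len 4), cursors c1@0 c2@0, authorship ....
After op 2 (move_left): buffer="qihr" (len 4), cursors c1@0 c2@0, authorship ....
After op 3 (add_cursor(2)): buffer="qihr" (len 4), cursors c1@0 c2@0 c3@2, authorship ....
After op 4 (move_left): buffer="qihr" (len 4), cursors c1@0 c2@0 c3@1, authorship ....
After op 5 (insert('q')): buffer="qqqqihr" (len 7), cursors c1@2 c2@2 c3@4, authorship 12.3...

Answer: qqqqihr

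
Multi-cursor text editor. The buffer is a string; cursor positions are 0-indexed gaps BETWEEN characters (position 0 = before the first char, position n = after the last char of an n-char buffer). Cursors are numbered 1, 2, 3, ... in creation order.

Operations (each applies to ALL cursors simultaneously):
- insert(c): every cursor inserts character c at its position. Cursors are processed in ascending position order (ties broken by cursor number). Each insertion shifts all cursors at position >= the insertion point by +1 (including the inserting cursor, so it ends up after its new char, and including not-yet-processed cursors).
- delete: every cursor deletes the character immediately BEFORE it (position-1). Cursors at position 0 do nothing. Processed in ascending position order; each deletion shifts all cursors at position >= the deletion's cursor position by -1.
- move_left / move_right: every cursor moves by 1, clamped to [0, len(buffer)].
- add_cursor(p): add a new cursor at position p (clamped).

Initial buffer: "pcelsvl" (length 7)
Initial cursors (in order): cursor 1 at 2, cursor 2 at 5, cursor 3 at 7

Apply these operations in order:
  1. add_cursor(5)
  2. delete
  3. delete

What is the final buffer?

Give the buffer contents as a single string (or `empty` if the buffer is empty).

Answer: empty

Derivation:
After op 1 (add_cursor(5)): buffer="pcelsvl" (len 7), cursors c1@2 c2@5 c4@5 c3@7, authorship .......
After op 2 (delete): buffer="pev" (len 3), cursors c1@1 c2@2 c4@2 c3@3, authorship ...
After op 3 (delete): buffer="" (len 0), cursors c1@0 c2@0 c3@0 c4@0, authorship 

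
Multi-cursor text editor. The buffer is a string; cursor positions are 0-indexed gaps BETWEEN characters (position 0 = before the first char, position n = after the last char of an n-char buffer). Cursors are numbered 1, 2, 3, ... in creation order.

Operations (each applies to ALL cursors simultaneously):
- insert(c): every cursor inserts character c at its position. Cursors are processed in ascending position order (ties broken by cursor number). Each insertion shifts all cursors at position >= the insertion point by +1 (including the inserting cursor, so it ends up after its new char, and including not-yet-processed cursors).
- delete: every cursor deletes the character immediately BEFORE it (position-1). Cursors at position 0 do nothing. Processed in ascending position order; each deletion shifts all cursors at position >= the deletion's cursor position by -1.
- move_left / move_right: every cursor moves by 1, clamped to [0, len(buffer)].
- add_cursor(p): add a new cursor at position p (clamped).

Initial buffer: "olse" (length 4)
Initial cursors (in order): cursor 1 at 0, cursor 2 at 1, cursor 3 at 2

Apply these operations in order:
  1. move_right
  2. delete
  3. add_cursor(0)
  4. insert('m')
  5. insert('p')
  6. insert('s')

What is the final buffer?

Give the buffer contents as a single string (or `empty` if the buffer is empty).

Answer: mmmmppppsssse

Derivation:
After op 1 (move_right): buffer="olse" (len 4), cursors c1@1 c2@2 c3@3, authorship ....
After op 2 (delete): buffer="e" (len 1), cursors c1@0 c2@0 c3@0, authorship .
After op 3 (add_cursor(0)): buffer="e" (len 1), cursors c1@0 c2@0 c3@0 c4@0, authorship .
After op 4 (insert('m')): buffer="mmmme" (len 5), cursors c1@4 c2@4 c3@4 c4@4, authorship 1234.
After op 5 (insert('p')): buffer="mmmmppppe" (len 9), cursors c1@8 c2@8 c3@8 c4@8, authorship 12341234.
After op 6 (insert('s')): buffer="mmmmppppsssse" (len 13), cursors c1@12 c2@12 c3@12 c4@12, authorship 123412341234.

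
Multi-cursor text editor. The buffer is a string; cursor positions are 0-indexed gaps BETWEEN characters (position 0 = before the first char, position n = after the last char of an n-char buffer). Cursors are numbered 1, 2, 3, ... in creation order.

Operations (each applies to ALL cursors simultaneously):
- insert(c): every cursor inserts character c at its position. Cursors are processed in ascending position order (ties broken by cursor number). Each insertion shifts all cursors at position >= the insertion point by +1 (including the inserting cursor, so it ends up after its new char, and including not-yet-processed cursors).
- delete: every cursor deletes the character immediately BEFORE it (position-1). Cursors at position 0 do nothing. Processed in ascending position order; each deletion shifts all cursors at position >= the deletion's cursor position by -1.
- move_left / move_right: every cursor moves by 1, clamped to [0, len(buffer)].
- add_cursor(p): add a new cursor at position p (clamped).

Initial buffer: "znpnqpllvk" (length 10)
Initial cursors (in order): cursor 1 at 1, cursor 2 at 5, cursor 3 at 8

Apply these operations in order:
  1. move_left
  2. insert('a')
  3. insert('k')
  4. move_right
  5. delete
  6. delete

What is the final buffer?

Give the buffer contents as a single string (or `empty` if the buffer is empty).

Answer: anpnaplavk

Derivation:
After op 1 (move_left): buffer="znpnqpllvk" (len 10), cursors c1@0 c2@4 c3@7, authorship ..........
After op 2 (insert('a')): buffer="aznpnaqplalvk" (len 13), cursors c1@1 c2@6 c3@10, authorship 1....2...3...
After op 3 (insert('k')): buffer="akznpnakqplaklvk" (len 16), cursors c1@2 c2@8 c3@13, authorship 11....22...33...
After op 4 (move_right): buffer="akznpnakqplaklvk" (len 16), cursors c1@3 c2@9 c3@14, authorship 11....22...33...
After op 5 (delete): buffer="aknpnakplakvk" (len 13), cursors c1@2 c2@7 c3@11, authorship 11...22..33..
After op 6 (delete): buffer="anpnaplavk" (len 10), cursors c1@1 c2@5 c3@8, authorship 1...2..3..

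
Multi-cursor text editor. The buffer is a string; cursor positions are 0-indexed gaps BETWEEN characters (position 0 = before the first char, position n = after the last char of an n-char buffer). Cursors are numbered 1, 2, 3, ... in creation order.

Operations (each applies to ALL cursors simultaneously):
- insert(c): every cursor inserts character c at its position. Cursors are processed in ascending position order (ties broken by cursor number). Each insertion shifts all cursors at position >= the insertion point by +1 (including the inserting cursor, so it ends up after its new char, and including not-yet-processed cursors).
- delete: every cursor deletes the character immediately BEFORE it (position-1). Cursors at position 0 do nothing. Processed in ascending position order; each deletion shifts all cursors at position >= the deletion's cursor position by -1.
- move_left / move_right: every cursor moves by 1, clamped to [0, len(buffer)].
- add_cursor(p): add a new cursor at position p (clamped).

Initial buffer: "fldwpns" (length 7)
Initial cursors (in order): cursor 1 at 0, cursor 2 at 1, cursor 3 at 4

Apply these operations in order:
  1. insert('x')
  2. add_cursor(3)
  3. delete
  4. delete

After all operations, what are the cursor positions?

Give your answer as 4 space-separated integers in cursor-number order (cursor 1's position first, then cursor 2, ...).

Answer: 0 0 2 0

Derivation:
After op 1 (insert('x')): buffer="xfxldwxpns" (len 10), cursors c1@1 c2@3 c3@7, authorship 1.2...3...
After op 2 (add_cursor(3)): buffer="xfxldwxpns" (len 10), cursors c1@1 c2@3 c4@3 c3@7, authorship 1.2...3...
After op 3 (delete): buffer="ldwpns" (len 6), cursors c1@0 c2@0 c4@0 c3@3, authorship ......
After op 4 (delete): buffer="ldpns" (len 5), cursors c1@0 c2@0 c4@0 c3@2, authorship .....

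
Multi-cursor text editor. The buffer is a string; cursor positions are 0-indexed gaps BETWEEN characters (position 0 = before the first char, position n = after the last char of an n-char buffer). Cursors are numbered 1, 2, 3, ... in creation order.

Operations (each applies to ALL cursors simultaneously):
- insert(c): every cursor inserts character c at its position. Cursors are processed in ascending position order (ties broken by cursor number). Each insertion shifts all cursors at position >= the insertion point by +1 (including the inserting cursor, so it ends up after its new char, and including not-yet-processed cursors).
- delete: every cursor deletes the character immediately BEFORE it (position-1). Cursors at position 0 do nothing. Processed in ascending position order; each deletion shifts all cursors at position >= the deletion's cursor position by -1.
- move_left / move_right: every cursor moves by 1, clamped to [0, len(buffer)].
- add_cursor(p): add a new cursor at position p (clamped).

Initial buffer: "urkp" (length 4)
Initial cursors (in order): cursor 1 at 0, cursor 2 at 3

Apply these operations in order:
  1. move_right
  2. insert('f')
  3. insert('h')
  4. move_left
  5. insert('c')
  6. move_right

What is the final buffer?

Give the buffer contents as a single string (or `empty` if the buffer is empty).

Answer: ufchrkpfch

Derivation:
After op 1 (move_right): buffer="urkp" (len 4), cursors c1@1 c2@4, authorship ....
After op 2 (insert('f')): buffer="ufrkpf" (len 6), cursors c1@2 c2@6, authorship .1...2
After op 3 (insert('h')): buffer="ufhrkpfh" (len 8), cursors c1@3 c2@8, authorship .11...22
After op 4 (move_left): buffer="ufhrkpfh" (len 8), cursors c1@2 c2@7, authorship .11...22
After op 5 (insert('c')): buffer="ufchrkpfch" (len 10), cursors c1@3 c2@9, authorship .111...222
After op 6 (move_right): buffer="ufchrkpfch" (len 10), cursors c1@4 c2@10, authorship .111...222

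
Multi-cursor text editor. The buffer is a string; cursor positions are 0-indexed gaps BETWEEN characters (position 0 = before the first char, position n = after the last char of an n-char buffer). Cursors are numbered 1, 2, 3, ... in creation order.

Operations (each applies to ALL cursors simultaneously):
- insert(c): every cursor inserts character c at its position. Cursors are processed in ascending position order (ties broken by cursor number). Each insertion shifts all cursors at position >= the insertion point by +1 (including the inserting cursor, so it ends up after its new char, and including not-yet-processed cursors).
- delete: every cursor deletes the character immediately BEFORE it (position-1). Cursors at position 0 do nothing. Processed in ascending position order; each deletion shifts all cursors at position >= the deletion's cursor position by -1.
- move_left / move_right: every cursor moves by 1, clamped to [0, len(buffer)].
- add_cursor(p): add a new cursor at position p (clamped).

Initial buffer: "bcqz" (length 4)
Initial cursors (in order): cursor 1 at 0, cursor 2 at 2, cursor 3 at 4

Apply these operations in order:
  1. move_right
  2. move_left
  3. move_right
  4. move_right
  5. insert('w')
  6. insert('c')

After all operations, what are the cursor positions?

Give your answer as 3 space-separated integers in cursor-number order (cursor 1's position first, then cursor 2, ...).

Answer: 4 10 10

Derivation:
After op 1 (move_right): buffer="bcqz" (len 4), cursors c1@1 c2@3 c3@4, authorship ....
After op 2 (move_left): buffer="bcqz" (len 4), cursors c1@0 c2@2 c3@3, authorship ....
After op 3 (move_right): buffer="bcqz" (len 4), cursors c1@1 c2@3 c3@4, authorship ....
After op 4 (move_right): buffer="bcqz" (len 4), cursors c1@2 c2@4 c3@4, authorship ....
After op 5 (insert('w')): buffer="bcwqzww" (len 7), cursors c1@3 c2@7 c3@7, authorship ..1..23
After op 6 (insert('c')): buffer="bcwcqzwwcc" (len 10), cursors c1@4 c2@10 c3@10, authorship ..11..2323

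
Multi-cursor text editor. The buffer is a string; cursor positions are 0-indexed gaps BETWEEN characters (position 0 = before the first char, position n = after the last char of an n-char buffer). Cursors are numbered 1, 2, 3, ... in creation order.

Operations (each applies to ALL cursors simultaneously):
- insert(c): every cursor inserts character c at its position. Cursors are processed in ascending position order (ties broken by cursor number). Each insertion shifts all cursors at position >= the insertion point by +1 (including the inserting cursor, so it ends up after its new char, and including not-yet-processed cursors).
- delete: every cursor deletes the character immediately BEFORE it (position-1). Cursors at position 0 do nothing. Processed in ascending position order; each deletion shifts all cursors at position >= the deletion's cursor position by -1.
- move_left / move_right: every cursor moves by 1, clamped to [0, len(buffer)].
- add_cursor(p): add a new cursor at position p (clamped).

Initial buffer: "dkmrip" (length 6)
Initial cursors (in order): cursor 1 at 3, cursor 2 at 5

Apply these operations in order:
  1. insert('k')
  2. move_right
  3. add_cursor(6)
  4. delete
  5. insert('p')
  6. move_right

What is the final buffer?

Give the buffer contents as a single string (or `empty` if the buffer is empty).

After op 1 (insert('k')): buffer="dkmkrikp" (len 8), cursors c1@4 c2@7, authorship ...1..2.
After op 2 (move_right): buffer="dkmkrikp" (len 8), cursors c1@5 c2@8, authorship ...1..2.
After op 3 (add_cursor(6)): buffer="dkmkrikp" (len 8), cursors c1@5 c3@6 c2@8, authorship ...1..2.
After op 4 (delete): buffer="dkmkk" (len 5), cursors c1@4 c3@4 c2@5, authorship ...12
After op 5 (insert('p')): buffer="dkmkppkp" (len 8), cursors c1@6 c3@6 c2@8, authorship ...11322
After op 6 (move_right): buffer="dkmkppkp" (len 8), cursors c1@7 c3@7 c2@8, authorship ...11322

Answer: dkmkppkp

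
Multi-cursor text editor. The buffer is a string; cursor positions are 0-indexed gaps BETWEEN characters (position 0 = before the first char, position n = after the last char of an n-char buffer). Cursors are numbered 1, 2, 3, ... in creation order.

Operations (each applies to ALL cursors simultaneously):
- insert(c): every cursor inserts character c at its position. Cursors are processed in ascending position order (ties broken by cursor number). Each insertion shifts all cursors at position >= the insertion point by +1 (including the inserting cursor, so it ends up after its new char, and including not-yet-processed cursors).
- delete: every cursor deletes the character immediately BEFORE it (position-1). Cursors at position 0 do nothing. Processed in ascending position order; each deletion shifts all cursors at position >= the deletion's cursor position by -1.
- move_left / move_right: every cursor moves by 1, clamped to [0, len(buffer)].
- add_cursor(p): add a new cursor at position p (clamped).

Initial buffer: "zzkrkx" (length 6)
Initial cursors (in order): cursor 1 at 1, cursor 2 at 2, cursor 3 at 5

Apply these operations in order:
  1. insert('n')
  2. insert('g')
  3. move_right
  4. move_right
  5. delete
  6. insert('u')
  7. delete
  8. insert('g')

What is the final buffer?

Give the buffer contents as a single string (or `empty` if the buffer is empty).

After op 1 (insert('n')): buffer="znznkrknx" (len 9), cursors c1@2 c2@4 c3@8, authorship .1.2...3.
After op 2 (insert('g')): buffer="zngzngkrkngx" (len 12), cursors c1@3 c2@6 c3@11, authorship .11.22...33.
After op 3 (move_right): buffer="zngzngkrkngx" (len 12), cursors c1@4 c2@7 c3@12, authorship .11.22...33.
After op 4 (move_right): buffer="zngzngkrkngx" (len 12), cursors c1@5 c2@8 c3@12, authorship .11.22...33.
After op 5 (delete): buffer="zngzgkkng" (len 9), cursors c1@4 c2@6 c3@9, authorship .11.2..33
After op 6 (insert('u')): buffer="zngzugkukngu" (len 12), cursors c1@5 c2@8 c3@12, authorship .11.12.2.333
After op 7 (delete): buffer="zngzgkkng" (len 9), cursors c1@4 c2@6 c3@9, authorship .11.2..33
After op 8 (insert('g')): buffer="zngzggkgkngg" (len 12), cursors c1@5 c2@8 c3@12, authorship .11.12.2.333

Answer: zngzggkgkngg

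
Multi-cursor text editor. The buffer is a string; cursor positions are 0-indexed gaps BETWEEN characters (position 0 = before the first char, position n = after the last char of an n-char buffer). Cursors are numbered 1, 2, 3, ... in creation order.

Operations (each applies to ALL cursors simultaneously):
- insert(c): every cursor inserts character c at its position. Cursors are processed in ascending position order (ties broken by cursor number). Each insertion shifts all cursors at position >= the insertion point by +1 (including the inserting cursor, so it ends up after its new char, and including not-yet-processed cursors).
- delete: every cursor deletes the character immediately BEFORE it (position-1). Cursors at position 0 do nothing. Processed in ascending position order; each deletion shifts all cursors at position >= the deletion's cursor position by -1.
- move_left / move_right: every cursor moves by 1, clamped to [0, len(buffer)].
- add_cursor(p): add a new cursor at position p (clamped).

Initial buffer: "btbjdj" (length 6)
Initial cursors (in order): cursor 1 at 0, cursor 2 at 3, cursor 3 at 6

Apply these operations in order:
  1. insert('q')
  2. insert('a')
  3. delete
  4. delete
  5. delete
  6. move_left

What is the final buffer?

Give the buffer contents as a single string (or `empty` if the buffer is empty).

Answer: btjd

Derivation:
After op 1 (insert('q')): buffer="qbtbqjdjq" (len 9), cursors c1@1 c2@5 c3@9, authorship 1...2...3
After op 2 (insert('a')): buffer="qabtbqajdjqa" (len 12), cursors c1@2 c2@7 c3@12, authorship 11...22...33
After op 3 (delete): buffer="qbtbqjdjq" (len 9), cursors c1@1 c2@5 c3@9, authorship 1...2...3
After op 4 (delete): buffer="btbjdj" (len 6), cursors c1@0 c2@3 c3@6, authorship ......
After op 5 (delete): buffer="btjd" (len 4), cursors c1@0 c2@2 c3@4, authorship ....
After op 6 (move_left): buffer="btjd" (len 4), cursors c1@0 c2@1 c3@3, authorship ....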